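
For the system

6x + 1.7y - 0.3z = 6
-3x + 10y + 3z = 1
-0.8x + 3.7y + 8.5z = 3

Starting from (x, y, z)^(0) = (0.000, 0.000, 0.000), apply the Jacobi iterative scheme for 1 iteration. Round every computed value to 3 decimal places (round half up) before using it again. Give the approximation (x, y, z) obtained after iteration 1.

(1.000, 0.100, 0.353)

Iteration 1:
  x = (6 - (1.7)·0.000 - (-0.3)·0.000) / (6) = 1.000
  y = (1 - (-3)·0.000 - (3)·0.000) / (10) = 0.100
  z = (3 - (-0.8)·0.000 - (3.7)·0.000) / (8.5) = 0.353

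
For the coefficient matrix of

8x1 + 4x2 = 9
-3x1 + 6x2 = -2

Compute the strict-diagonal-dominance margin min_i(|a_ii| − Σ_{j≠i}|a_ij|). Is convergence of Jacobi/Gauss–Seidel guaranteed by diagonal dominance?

row 1: |8| − (4) = 4
row 2: |6| − (3) = 3
minimum over rows = 3 → strictly diagonally dominant (convergence guaranteed)

3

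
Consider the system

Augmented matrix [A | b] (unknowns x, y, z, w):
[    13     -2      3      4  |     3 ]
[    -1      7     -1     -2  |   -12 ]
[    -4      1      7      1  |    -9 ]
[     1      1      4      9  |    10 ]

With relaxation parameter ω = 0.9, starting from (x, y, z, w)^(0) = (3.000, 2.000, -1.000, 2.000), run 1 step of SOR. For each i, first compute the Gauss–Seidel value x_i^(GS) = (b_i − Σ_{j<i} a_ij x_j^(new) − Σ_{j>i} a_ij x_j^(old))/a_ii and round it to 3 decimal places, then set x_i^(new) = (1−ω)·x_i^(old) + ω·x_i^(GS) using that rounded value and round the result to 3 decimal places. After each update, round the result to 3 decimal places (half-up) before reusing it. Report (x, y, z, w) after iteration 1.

Iteration 1:
  x: GS value = (3 - (-2)·2.000 - (3)·-1.000 - (4)·2.000) / (13) = 0.154;  x ← (1−ω)·3.000 + ω·0.154 = 0.439
  y: GS value = (-12 - (-1)·0.439 - (-1)·-1.000 - (-2)·2.000) / (7) = -1.223;  y ← (1−ω)·2.000 + ω·-1.223 = -0.901
  z: GS value = (-9 - (-4)·0.439 - (1)·-0.901 - (1)·2.000) / (7) = -1.192;  z ← (1−ω)·-1.000 + ω·-1.192 = -1.173
  w: GS value = (10 - (1)·0.439 - (1)·-0.901 - (4)·-1.173) / (9) = 1.684;  w ← (1−ω)·2.000 + ω·1.684 = 1.716

(0.439, -0.901, -1.173, 1.716)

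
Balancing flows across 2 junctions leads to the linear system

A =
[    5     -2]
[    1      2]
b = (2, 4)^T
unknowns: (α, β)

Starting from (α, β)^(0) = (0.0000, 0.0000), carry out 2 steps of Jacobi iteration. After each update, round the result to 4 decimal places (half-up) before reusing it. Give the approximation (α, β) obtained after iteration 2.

(1.2000, 1.8000)

Iteration 1:
  α = (2 - (-2)·0.0000) / (5) = 0.4000
  β = (4 - (1)·0.0000) / (2) = 2.0000
Iteration 2:
  α = (2 - (-2)·2.0000) / (5) = 1.2000
  β = (4 - (1)·0.4000) / (2) = 1.8000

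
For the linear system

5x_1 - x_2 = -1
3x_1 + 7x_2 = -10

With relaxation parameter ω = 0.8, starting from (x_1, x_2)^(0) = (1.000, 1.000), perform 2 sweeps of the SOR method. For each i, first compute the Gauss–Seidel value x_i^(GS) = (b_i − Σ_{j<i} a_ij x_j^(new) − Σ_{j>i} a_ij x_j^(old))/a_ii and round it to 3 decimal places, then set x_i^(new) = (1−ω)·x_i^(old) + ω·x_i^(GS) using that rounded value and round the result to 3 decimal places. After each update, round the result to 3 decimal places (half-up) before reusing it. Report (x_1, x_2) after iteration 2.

(-0.282, -1.249)

Iteration 1:
  x_1: GS value = (-1 - (-1)·1.000) / (5) = 0.000;  x_1 ← (1−ω)·1.000 + ω·0.000 = 0.200
  x_2: GS value = (-10 - (3)·0.200) / (7) = -1.514;  x_2 ← (1−ω)·1.000 + ω·-1.514 = -1.011
Iteration 2:
  x_1: GS value = (-1 - (-1)·-1.011) / (5) = -0.402;  x_1 ← (1−ω)·0.200 + ω·-0.402 = -0.282
  x_2: GS value = (-10 - (3)·-0.282) / (7) = -1.308;  x_2 ← (1−ω)·-1.011 + ω·-1.308 = -1.249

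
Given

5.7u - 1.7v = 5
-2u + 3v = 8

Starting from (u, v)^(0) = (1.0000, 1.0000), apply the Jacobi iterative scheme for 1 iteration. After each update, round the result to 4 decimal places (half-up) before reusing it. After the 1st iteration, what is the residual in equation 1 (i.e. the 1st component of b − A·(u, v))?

3.9668

Iteration 1:
  u = (5 - (-1.7)·1.0000) / (5.7) = 1.1754
  v = (8 - (-2)·1.0000) / (3) = 3.3333
Residual b − A·x = (3.9668, 0.3509)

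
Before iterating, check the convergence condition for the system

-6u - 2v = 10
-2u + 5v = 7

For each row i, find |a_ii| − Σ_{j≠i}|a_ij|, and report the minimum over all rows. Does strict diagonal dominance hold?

3

row 1: |-6| − (2) = 4
row 2: |5| − (2) = 3
minimum over rows = 3 → strictly diagonally dominant (convergence guaranteed)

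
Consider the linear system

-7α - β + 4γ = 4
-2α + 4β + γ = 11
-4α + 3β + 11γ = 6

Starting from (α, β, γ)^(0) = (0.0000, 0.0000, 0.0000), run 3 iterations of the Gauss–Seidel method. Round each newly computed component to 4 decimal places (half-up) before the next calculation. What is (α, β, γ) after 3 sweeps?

Iteration 1:
  α = (4 - (-1)·0.0000 - (4)·0.0000) / (-7) = -0.5714
  β = (11 - (-2)·-0.5714 - (1)·0.0000) / (4) = 2.4643
  γ = (6 - (-4)·-0.5714 - (3)·2.4643) / (11) = -0.3344
Iteration 2:
  α = (4 - (-1)·2.4643 - (4)·-0.3344) / (-7) = -1.1146
  β = (11 - (-2)·-1.1146 - (1)·-0.3344) / (4) = 2.2763
  γ = (6 - (-4)·-1.1146 - (3)·2.2763) / (11) = -0.4807
Iteration 3:
  α = (4 - (-1)·2.2763 - (4)·-0.4807) / (-7) = -1.1713
  β = (11 - (-2)·-1.1713 - (1)·-0.4807) / (4) = 2.2845
  γ = (6 - (-4)·-1.1713 - (3)·2.2845) / (11) = -0.5035

(-1.1713, 2.2845, -0.5035)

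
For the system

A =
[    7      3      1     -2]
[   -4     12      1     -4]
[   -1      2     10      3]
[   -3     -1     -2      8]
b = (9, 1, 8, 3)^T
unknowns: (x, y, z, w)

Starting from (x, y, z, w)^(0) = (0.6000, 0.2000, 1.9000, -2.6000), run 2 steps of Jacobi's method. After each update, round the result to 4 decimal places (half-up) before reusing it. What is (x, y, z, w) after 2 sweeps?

(1.6893, 0.3786, 0.6369, 0.7519)

Iteration 1:
  x = (9 - (3)·0.2000 - (1)·1.9000 - (-2)·-2.6000) / (7) = 0.1857
  y = (1 - (-4)·0.6000 - (1)·1.9000 - (-4)·-2.6000) / (12) = -0.7417
  z = (8 - (-1)·0.6000 - (2)·0.2000 - (3)·-2.6000) / (10) = 1.6000
  w = (3 - (-3)·0.6000 - (-1)·0.2000 - (-2)·1.9000) / (8) = 1.1000
Iteration 2:
  x = (9 - (3)·-0.7417 - (1)·1.6000 - (-2)·1.1000) / (7) = 1.6893
  y = (1 - (-4)·0.1857 - (1)·1.6000 - (-4)·1.1000) / (12) = 0.3786
  z = (8 - (-1)·0.1857 - (2)·-0.7417 - (3)·1.1000) / (10) = 0.6369
  w = (3 - (-3)·0.1857 - (-1)·-0.7417 - (-2)·1.6000) / (8) = 0.7519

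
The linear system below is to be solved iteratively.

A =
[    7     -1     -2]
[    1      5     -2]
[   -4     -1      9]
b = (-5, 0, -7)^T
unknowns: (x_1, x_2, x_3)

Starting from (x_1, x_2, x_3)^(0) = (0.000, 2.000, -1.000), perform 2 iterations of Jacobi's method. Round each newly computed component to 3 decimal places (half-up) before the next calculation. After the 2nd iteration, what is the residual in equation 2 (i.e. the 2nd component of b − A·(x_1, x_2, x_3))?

-0.950

Iteration 1:
  x_1 = (-5 - (-1)·2.000 - (-2)·-1.000) / (7) = -0.714
  x_2 = (0 - (1)·0.000 - (-2)·-1.000) / (5) = -0.400
  x_3 = (-7 - (-4)·0.000 - (-1)·2.000) / (9) = -0.556
Iteration 2:
  x_1 = (-5 - (-1)·-0.400 - (-2)·-0.556) / (7) = -0.930
  x_2 = (0 - (1)·-0.714 - (-2)·-0.556) / (5) = -0.080
  x_3 = (-7 - (-4)·-0.714 - (-1)·-0.400) / (9) = -1.140
Residual b − A·x = (-0.850, -0.950, -0.540)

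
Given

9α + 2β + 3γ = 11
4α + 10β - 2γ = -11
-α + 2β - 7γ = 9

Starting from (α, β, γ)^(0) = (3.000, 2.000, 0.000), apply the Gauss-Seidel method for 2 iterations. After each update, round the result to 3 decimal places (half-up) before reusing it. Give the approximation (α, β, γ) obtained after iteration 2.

(2.136, -2.314, -2.252)

Iteration 1:
  α = (11 - (2)·2.000 - (3)·0.000) / (9) = 0.778
  β = (-11 - (4)·0.778 - (-2)·0.000) / (10) = -1.411
  γ = (9 - (-1)·0.778 - (2)·-1.411) / (-7) = -1.800
Iteration 2:
  α = (11 - (2)·-1.411 - (3)·-1.800) / (9) = 2.136
  β = (-11 - (4)·2.136 - (-2)·-1.800) / (10) = -2.314
  γ = (9 - (-1)·2.136 - (2)·-2.314) / (-7) = -2.252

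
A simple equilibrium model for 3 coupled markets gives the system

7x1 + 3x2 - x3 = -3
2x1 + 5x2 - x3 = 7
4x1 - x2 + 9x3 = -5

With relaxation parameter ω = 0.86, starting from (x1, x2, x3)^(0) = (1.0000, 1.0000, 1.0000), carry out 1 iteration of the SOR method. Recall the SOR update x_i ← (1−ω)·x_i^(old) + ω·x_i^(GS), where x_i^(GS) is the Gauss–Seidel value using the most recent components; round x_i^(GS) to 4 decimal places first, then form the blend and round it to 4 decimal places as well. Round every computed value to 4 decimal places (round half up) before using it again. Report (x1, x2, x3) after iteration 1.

(-0.4743, 1.6791, 0.0039)

Iteration 1:
  x1: GS value = (-3 - (3)·1.0000 - (-1)·1.0000) / (7) = -0.7143;  x1 ← (1−ω)·1.0000 + ω·-0.7143 = -0.4743
  x2: GS value = (7 - (2)·-0.4743 - (-1)·1.0000) / (5) = 1.7897;  x2 ← (1−ω)·1.0000 + ω·1.7897 = 1.6791
  x3: GS value = (-5 - (4)·-0.4743 - (-1)·1.6791) / (9) = -0.1582;  x3 ← (1−ω)·1.0000 + ω·-0.1582 = 0.0039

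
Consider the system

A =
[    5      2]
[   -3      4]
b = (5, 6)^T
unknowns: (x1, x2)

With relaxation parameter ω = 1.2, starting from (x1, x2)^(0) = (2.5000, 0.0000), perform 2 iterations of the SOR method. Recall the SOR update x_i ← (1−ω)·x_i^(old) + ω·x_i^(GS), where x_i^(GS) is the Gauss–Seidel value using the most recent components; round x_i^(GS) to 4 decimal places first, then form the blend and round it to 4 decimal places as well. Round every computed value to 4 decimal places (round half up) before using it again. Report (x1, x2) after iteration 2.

(-0.1064, 1.2182)

Iteration 1:
  x1: GS value = (5 - (2)·0.0000) / (5) = 1.0000;  x1 ← (1−ω)·2.5000 + ω·1.0000 = 0.7000
  x2: GS value = (6 - (-3)·0.7000) / (4) = 2.0250;  x2 ← (1−ω)·0.0000 + ω·2.0250 = 2.4300
Iteration 2:
  x1: GS value = (5 - (2)·2.4300) / (5) = 0.0280;  x1 ← (1−ω)·0.7000 + ω·0.0280 = -0.1064
  x2: GS value = (6 - (-3)·-0.1064) / (4) = 1.4202;  x2 ← (1−ω)·2.4300 + ω·1.4202 = 1.2182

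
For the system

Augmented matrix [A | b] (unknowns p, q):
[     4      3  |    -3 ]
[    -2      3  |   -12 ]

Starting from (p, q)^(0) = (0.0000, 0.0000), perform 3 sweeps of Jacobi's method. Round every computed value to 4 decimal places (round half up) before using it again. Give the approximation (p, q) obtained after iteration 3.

(2.6250, -2.5000)

Iteration 1:
  p = (-3 - (3)·0.0000) / (4) = -0.7500
  q = (-12 - (-2)·0.0000) / (3) = -4.0000
Iteration 2:
  p = (-3 - (3)·-4.0000) / (4) = 2.2500
  q = (-12 - (-2)·-0.7500) / (3) = -4.5000
Iteration 3:
  p = (-3 - (3)·-4.5000) / (4) = 2.6250
  q = (-12 - (-2)·2.2500) / (3) = -2.5000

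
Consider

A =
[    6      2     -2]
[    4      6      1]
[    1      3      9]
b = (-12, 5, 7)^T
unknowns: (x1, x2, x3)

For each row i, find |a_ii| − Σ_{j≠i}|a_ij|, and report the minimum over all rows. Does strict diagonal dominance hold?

1

row 1: |6| − (2+2) = 2
row 2: |6| − (4+1) = 1
row 3: |9| − (1+3) = 5
minimum over rows = 1 → strictly diagonally dominant (convergence guaranteed)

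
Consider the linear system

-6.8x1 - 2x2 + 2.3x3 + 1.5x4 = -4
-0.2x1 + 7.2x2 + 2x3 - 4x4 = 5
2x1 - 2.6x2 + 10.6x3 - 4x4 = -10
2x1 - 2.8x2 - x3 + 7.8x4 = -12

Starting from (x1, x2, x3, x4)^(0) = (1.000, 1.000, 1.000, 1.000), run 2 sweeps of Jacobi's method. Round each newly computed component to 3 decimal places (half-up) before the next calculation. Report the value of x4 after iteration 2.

-1.463

Iteration 1:
  x1 = (-4 - (-2)·1.000 - (2.3)·1.000 - (1.5)·1.000) / (-6.8) = 0.853
  x2 = (5 - (-0.2)·1.000 - (2)·1.000 - (-4)·1.000) / (7.2) = 1.000
  x3 = (-10 - (2)·1.000 - (-2.6)·1.000 - (-4)·1.000) / (10.6) = -0.509
  x4 = (-12 - (2)·1.000 - (-2.8)·1.000 - (-1)·1.000) / (7.8) = -1.308
Iteration 2:
  x1 = (-4 - (-2)·1.000 - (2.3)·-0.509 - (1.5)·-1.308) / (-6.8) = -0.167
  x2 = (5 - (-0.2)·0.853 - (2)·-0.509 - (-4)·-1.308) / (7.2) = 0.133
  x3 = (-10 - (2)·0.853 - (-2.6)·1.000 - (-4)·-1.308) / (10.6) = -1.353
  x4 = (-12 - (2)·0.853 - (-2.8)·1.000 - (-1)·-0.509) / (7.8) = -1.463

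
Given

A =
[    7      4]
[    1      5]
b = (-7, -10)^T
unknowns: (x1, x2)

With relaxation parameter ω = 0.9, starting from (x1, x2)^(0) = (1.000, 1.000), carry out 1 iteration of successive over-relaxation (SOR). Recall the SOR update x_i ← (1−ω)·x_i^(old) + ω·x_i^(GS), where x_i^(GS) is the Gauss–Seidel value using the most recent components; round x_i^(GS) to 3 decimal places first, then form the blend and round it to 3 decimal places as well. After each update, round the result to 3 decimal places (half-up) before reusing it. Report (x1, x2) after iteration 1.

Iteration 1:
  x1: GS value = (-7 - (4)·1.000) / (7) = -1.571;  x1 ← (1−ω)·1.000 + ω·-1.571 = -1.314
  x2: GS value = (-10 - (1)·-1.314) / (5) = -1.737;  x2 ← (1−ω)·1.000 + ω·-1.737 = -1.463

(-1.314, -1.463)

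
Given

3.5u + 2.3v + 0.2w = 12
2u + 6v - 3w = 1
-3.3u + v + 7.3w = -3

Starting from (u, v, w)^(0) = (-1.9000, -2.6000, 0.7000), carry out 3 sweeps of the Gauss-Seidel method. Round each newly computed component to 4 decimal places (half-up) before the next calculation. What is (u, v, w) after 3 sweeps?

Iteration 1:
  u = (12 - (2.3)·-2.6000 - (0.2)·0.7000) / (3.5) = 5.0971
  v = (1 - (2)·5.0971 - (-3)·0.7000) / (6) = -1.1824
  w = (-3 - (-3.3)·5.0971 - (1)·-1.1824) / (7.3) = 2.0552
Iteration 2:
  u = (12 - (2.3)·-1.1824 - (0.2)·2.0552) / (3.5) = 4.0881
  v = (1 - (2)·4.0881 - (-3)·2.0552) / (6) = -0.1684
  w = (-3 - (-3.3)·4.0881 - (1)·-0.1684) / (7.3) = 1.4602
Iteration 3:
  u = (12 - (2.3)·-0.1684 - (0.2)·1.4602) / (3.5) = 3.4558
  v = (1 - (2)·3.4558 - (-3)·1.4602) / (6) = -0.2552
  w = (-3 - (-3.3)·3.4558 - (1)·-0.2552) / (7.3) = 1.1862

(3.4558, -0.2552, 1.1862)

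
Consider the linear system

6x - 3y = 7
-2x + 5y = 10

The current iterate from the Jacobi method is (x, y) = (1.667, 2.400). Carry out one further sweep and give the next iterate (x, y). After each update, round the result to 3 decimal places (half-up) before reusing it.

One sweep:
  x = (7 - (-3)·2.400) / (6) = 2.367
  y = (10 - (-2)·1.667) / (5) = 2.667

(2.367, 2.667)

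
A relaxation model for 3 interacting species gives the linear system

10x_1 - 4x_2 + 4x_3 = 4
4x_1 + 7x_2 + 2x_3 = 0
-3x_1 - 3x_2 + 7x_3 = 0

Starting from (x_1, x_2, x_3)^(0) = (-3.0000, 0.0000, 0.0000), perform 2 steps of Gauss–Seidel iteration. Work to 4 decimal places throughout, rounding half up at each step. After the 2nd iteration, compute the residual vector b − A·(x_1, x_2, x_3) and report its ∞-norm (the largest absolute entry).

0.3168

Iteration 1:
  x_1 = (4 - (-4)·0.0000 - (4)·0.0000) / (10) = 0.4000
  x_2 = (0 - (4)·0.4000 - (2)·0.0000) / (7) = -0.2286
  x_3 = (0 - (-3)·0.4000 - (-3)·-0.2286) / (7) = 0.0735
Iteration 2:
  x_1 = (4 - (-4)·-0.2286 - (4)·0.0735) / (10) = 0.2792
  x_2 = (0 - (4)·0.2792 - (2)·0.0735) / (7) = -0.1805
  x_3 = (0 - (-3)·0.2792 - (-3)·-0.1805) / (7) = 0.0423
Residual b − A·x = (0.3168, 0.0621, 0.0000); ∞-norm = 0.3168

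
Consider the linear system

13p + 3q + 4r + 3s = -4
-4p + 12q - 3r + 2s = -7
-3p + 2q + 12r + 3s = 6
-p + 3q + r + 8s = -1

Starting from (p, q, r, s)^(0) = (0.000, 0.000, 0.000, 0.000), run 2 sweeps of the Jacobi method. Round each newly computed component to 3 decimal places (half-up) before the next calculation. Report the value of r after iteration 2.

0.551

Iteration 1:
  p = (-4 - (3)·0.000 - (4)·0.000 - (3)·0.000) / (13) = -0.308
  q = (-7 - (-4)·0.000 - (-3)·0.000 - (2)·0.000) / (12) = -0.583
  r = (6 - (-3)·0.000 - (2)·0.000 - (3)·0.000) / (12) = 0.500
  s = (-1 - (-1)·0.000 - (3)·0.000 - (1)·0.000) / (8) = -0.125
Iteration 2:
  p = (-4 - (3)·-0.583 - (4)·0.500 - (3)·-0.125) / (13) = -0.298
  q = (-7 - (-4)·-0.308 - (-3)·0.500 - (2)·-0.125) / (12) = -0.540
  r = (6 - (-3)·-0.308 - (2)·-0.583 - (3)·-0.125) / (12) = 0.551
  s = (-1 - (-1)·-0.308 - (3)·-0.583 - (1)·0.500) / (8) = -0.007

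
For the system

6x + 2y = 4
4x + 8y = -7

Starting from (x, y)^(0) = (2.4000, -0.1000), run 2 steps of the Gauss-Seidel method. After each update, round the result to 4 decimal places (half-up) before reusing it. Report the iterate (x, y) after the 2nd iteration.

(1.0750, -1.4125)

Iteration 1:
  x = (4 - (2)·-0.1000) / (6) = 0.7000
  y = (-7 - (4)·0.7000) / (8) = -1.2250
Iteration 2:
  x = (4 - (2)·-1.2250) / (6) = 1.0750
  y = (-7 - (4)·1.0750) / (8) = -1.4125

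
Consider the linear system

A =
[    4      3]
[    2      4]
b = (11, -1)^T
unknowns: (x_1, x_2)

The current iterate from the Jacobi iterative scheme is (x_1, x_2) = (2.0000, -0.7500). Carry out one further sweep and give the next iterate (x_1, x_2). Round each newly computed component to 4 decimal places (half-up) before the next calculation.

(3.3125, -1.2500)

One sweep:
  x_1 = (11 - (3)·-0.7500) / (4) = 3.3125
  x_2 = (-1 - (2)·2.0000) / (4) = -1.2500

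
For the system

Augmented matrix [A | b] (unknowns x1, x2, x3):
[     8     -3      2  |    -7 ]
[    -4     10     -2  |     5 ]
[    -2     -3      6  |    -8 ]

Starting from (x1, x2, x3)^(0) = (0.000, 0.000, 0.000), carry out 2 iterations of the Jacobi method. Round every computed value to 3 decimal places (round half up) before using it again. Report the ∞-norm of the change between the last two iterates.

Iteration 1:
  x1 = (-7 - (-3)·0.000 - (2)·0.000) / (8) = -0.875
  x2 = (5 - (-4)·0.000 - (-2)·0.000) / (10) = 0.500
  x3 = (-8 - (-2)·0.000 - (-3)·0.000) / (6) = -1.333
Iteration 2:
  x1 = (-7 - (-3)·0.500 - (2)·-1.333) / (8) = -0.354
  x2 = (5 - (-4)·-0.875 - (-2)·-1.333) / (10) = -0.117
  x3 = (-8 - (-2)·-0.875 - (-3)·0.500) / (6) = -1.375
Change: (0.521, -0.617, -0.042) → max |·| = 0.617

0.617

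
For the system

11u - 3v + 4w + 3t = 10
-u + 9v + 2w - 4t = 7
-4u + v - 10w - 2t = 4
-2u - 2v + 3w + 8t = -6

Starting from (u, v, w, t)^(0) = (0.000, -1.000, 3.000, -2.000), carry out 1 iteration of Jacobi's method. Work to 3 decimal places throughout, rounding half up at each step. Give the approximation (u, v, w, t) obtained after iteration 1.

Iteration 1:
  u = (10 - (-3)·-1.000 - (4)·3.000 - (3)·-2.000) / (11) = 0.091
  v = (7 - (-1)·0.000 - (2)·3.000 - (-4)·-2.000) / (9) = -0.778
  w = (4 - (-4)·0.000 - (1)·-1.000 - (-2)·-2.000) / (-10) = -0.100
  t = (-6 - (-2)·0.000 - (-2)·-1.000 - (3)·3.000) / (8) = -2.125

(0.091, -0.778, -0.100, -2.125)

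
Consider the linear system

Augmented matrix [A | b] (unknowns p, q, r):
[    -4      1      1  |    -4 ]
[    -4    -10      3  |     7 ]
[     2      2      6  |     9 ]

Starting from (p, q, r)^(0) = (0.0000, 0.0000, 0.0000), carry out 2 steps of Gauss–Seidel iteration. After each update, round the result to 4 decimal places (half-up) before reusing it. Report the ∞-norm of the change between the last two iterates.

0.4167

Iteration 1:
  p = (-4 - (1)·0.0000 - (1)·0.0000) / (-4) = 1.0000
  q = (7 - (-4)·1.0000 - (3)·0.0000) / (-10) = -1.1000
  r = (9 - (2)·1.0000 - (2)·-1.1000) / (6) = 1.5333
Iteration 2:
  p = (-4 - (1)·-1.1000 - (1)·1.5333) / (-4) = 1.1083
  q = (7 - (-4)·1.1083 - (3)·1.5333) / (-10) = -0.6833
  r = (9 - (2)·1.1083 - (2)·-0.6833) / (6) = 1.3583
Change: (0.1083, 0.4167, -0.1750) → max |·| = 0.4167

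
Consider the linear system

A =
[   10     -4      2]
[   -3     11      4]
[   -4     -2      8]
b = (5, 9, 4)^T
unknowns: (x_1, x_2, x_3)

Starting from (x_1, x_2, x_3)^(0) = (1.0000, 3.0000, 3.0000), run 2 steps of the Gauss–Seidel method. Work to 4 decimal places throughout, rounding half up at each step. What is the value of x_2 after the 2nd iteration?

Iteration 1:
  x_1 = (5 - (-4)·3.0000 - (2)·3.0000) / (10) = 1.1000
  x_2 = (9 - (-3)·1.1000 - (4)·3.0000) / (11) = 0.0273
  x_3 = (4 - (-4)·1.1000 - (-2)·0.0273) / (8) = 1.0568
Iteration 2:
  x_1 = (5 - (-4)·0.0273 - (2)·1.0568) / (10) = 0.2996
  x_2 = (9 - (-3)·0.2996 - (4)·1.0568) / (11) = 0.5156
  x_3 = (4 - (-4)·0.2996 - (-2)·0.5156) / (8) = 0.7787

0.5156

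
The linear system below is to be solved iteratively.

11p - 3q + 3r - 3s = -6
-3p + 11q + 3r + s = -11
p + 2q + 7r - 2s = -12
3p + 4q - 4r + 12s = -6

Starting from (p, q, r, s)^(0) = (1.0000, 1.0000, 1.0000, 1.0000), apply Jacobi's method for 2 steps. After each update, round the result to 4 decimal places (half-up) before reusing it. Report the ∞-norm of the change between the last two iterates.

0.5912

Iteration 1:
  p = (-6 - (-3)·1.0000 - (3)·1.0000 - (-3)·1.0000) / (11) = -0.2727
  q = (-11 - (-3)·1.0000 - (3)·1.0000 - (1)·1.0000) / (11) = -1.0909
  r = (-12 - (1)·1.0000 - (2)·1.0000 - (-2)·1.0000) / (7) = -1.8571
  s = (-6 - (3)·1.0000 - (4)·1.0000 - (-4)·1.0000) / (12) = -0.7500
Iteration 2:
  p = (-6 - (-3)·-1.0909 - (3)·-1.8571 - (-3)·-0.7500) / (11) = -0.5410
  q = (-11 - (-3)·-0.2727 - (3)·-1.8571 - (1)·-0.7500) / (11) = -0.4997
  r = (-12 - (1)·-0.2727 - (2)·-1.0909 - (-2)·-0.7500) / (7) = -1.5779
  s = (-6 - (3)·-0.2727 - (4)·-1.0909 - (-4)·-1.8571) / (12) = -0.6872
Change: (-0.2683, 0.5912, 0.2792, 0.0628) → max |·| = 0.5912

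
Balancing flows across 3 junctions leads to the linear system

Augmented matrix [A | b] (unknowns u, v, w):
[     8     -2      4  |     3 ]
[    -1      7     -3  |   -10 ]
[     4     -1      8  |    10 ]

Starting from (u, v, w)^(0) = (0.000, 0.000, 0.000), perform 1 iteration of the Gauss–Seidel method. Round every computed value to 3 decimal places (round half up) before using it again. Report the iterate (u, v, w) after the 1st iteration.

Iteration 1:
  u = (3 - (-2)·0.000 - (4)·0.000) / (8) = 0.375
  v = (-10 - (-1)·0.375 - (-3)·0.000) / (7) = -1.375
  w = (10 - (4)·0.375 - (-1)·-1.375) / (8) = 0.891

(0.375, -1.375, 0.891)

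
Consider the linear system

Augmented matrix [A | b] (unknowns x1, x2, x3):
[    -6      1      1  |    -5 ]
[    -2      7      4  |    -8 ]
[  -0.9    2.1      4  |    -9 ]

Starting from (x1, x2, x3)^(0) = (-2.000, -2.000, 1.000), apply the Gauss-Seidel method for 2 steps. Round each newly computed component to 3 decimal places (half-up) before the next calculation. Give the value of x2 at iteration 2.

-0.296

Iteration 1:
  x1 = (-5 - (1)·-2.000 - (1)·1.000) / (-6) = 0.667
  x2 = (-8 - (-2)·0.667 - (4)·1.000) / (7) = -1.524
  x3 = (-9 - (-0.9)·0.667 - (2.1)·-1.524) / (4) = -1.300
Iteration 2:
  x1 = (-5 - (1)·-1.524 - (1)·-1.300) / (-6) = 0.363
  x2 = (-8 - (-2)·0.363 - (4)·-1.300) / (7) = -0.296
  x3 = (-9 - (-0.9)·0.363 - (2.1)·-0.296) / (4) = -2.013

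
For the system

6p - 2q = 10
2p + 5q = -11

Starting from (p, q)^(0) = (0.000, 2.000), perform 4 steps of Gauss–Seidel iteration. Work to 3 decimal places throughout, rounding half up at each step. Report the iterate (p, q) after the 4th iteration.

Iteration 1:
  p = (10 - (-2)·2.000) / (6) = 2.333
  q = (-11 - (2)·2.333) / (5) = -3.133
Iteration 2:
  p = (10 - (-2)·-3.133) / (6) = 0.622
  q = (-11 - (2)·0.622) / (5) = -2.449
Iteration 3:
  p = (10 - (-2)·-2.449) / (6) = 0.850
  q = (-11 - (2)·0.850) / (5) = -2.540
Iteration 4:
  p = (10 - (-2)·-2.540) / (6) = 0.820
  q = (-11 - (2)·0.820) / (5) = -2.528

(0.820, -2.528)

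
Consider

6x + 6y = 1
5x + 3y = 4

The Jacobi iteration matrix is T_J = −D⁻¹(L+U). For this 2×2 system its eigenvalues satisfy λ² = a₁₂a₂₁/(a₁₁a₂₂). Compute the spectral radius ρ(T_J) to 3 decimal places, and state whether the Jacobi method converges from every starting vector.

a₁₂a₂₁/(a₁₁a₂₂) = (6)·(5) / ((6)·(3)) = 1.666667
ρ = √|1.666667| = √1.666667 = 1.291
ρ > 1, so Jacobi diverges

1.291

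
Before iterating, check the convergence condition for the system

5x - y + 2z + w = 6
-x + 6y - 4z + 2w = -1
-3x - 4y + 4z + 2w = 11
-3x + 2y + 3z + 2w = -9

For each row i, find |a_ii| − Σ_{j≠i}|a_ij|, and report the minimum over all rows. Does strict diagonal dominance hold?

row 1: |5| − (1+2+1) = 1
row 2: |6| − (1+4+2) = -1
row 3: |4| − (3+4+2) = -5
row 4: |2| − (3+2+3) = -6
minimum over rows = -6 → not strictly diagonally dominant

-6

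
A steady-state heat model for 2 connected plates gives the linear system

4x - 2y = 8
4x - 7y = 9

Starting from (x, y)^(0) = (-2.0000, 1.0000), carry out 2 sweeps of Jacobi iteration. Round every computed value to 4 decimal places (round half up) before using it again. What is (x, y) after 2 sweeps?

(0.7857, 0.1429)

Iteration 1:
  x = (8 - (-2)·1.0000) / (4) = 2.5000
  y = (9 - (4)·-2.0000) / (-7) = -2.4286
Iteration 2:
  x = (8 - (-2)·-2.4286) / (4) = 0.7857
  y = (9 - (4)·2.5000) / (-7) = 0.1429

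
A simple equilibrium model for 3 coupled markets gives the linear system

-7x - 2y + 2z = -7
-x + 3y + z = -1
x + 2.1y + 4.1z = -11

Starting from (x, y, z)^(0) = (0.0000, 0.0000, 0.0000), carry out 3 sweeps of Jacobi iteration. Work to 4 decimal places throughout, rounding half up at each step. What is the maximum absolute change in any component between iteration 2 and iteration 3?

Iteration 1:
  x = (-7 - (-2)·0.0000 - (2)·0.0000) / (-7) = 1.0000
  y = (-1 - (-1)·0.0000 - (1)·0.0000) / (3) = -0.3333
  z = (-11 - (1)·0.0000 - (2.1)·0.0000) / (4.1) = -2.6829
Iteration 2:
  x = (-7 - (-2)·-0.3333 - (2)·-2.6829) / (-7) = 0.3287
  y = (-1 - (-1)·1.0000 - (1)·-2.6829) / (3) = 0.8943
  z = (-11 - (1)·1.0000 - (2.1)·-0.3333) / (4.1) = -2.7561
Iteration 3:
  x = (-7 - (-2)·0.8943 - (2)·-2.7561) / (-7) = -0.0430
  y = (-1 - (-1)·0.3287 - (1)·-2.7561) / (3) = 0.6949
  z = (-11 - (1)·0.3287 - (2.1)·0.8943) / (4.1) = -3.2212
Change: (-0.3717, -0.1994, -0.4651) → max |·| = 0.4651

0.4651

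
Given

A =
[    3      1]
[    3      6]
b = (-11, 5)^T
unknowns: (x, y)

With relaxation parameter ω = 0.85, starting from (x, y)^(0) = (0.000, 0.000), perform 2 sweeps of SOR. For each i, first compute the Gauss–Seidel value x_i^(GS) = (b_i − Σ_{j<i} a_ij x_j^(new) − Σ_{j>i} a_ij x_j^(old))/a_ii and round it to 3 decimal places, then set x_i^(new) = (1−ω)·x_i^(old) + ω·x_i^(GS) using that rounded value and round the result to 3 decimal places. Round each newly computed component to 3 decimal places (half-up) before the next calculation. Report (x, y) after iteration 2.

Iteration 1:
  x: GS value = (-11 - (1)·0.000) / (3) = -3.667;  x ← (1−ω)·0.000 + ω·-3.667 = -3.117
  y: GS value = (5 - (3)·-3.117) / (6) = 2.392;  y ← (1−ω)·0.000 + ω·2.392 = 2.033
Iteration 2:
  x: GS value = (-11 - (1)·2.033) / (3) = -4.344;  x ← (1−ω)·-3.117 + ω·-4.344 = -4.160
  y: GS value = (5 - (3)·-4.160) / (6) = 2.913;  y ← (1−ω)·2.033 + ω·2.913 = 2.781

(-4.160, 2.781)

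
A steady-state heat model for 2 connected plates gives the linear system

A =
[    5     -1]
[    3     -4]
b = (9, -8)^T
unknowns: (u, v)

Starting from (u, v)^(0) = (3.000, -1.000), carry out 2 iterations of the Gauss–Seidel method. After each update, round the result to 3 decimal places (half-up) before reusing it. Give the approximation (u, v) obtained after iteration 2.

Iteration 1:
  u = (9 - (-1)·-1.000) / (5) = 1.600
  v = (-8 - (3)·1.600) / (-4) = 3.200
Iteration 2:
  u = (9 - (-1)·3.200) / (5) = 2.440
  v = (-8 - (3)·2.440) / (-4) = 3.830

(2.440, 3.830)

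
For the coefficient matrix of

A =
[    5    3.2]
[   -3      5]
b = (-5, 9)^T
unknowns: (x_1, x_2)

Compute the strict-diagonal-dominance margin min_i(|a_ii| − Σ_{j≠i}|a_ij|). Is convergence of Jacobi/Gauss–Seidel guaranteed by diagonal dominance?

row 1: |5| − (3.2) = 1.8
row 2: |5| − (3) = 2
minimum over rows = 1.8 → strictly diagonally dominant (convergence guaranteed)

1.8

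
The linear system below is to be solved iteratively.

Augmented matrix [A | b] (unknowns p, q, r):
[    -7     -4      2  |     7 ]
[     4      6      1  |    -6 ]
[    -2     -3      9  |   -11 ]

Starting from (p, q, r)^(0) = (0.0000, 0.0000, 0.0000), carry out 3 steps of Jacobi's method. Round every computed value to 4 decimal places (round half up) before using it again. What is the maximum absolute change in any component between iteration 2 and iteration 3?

0.6561

Iteration 1:
  p = (7 - (-4)·0.0000 - (2)·0.0000) / (-7) = -1.0000
  q = (-6 - (4)·0.0000 - (1)·0.0000) / (6) = -1.0000
  r = (-11 - (-2)·0.0000 - (-3)·0.0000) / (9) = -1.2222
Iteration 2:
  p = (7 - (-4)·-1.0000 - (2)·-1.2222) / (-7) = -0.7778
  q = (-6 - (4)·-1.0000 - (1)·-1.2222) / (6) = -0.1296
  r = (-11 - (-2)·-1.0000 - (-3)·-1.0000) / (9) = -1.7778
Iteration 3:
  p = (7 - (-4)·-0.1296 - (2)·-1.7778) / (-7) = -1.4339
  q = (-6 - (4)·-0.7778 - (1)·-1.7778) / (6) = -0.1852
  r = (-11 - (-2)·-0.7778 - (-3)·-0.1296) / (9) = -1.4383
Change: (-0.6561, -0.0556, 0.3395) → max |·| = 0.6561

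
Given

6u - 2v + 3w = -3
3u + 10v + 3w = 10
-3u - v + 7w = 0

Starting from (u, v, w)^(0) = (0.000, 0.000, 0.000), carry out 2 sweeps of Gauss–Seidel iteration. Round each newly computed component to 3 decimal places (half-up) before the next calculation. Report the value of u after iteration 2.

-0.092

Iteration 1:
  u = (-3 - (-2)·0.000 - (3)·0.000) / (6) = -0.500
  v = (10 - (3)·-0.500 - (3)·0.000) / (10) = 1.150
  w = (0 - (-3)·-0.500 - (-1)·1.150) / (7) = -0.050
Iteration 2:
  u = (-3 - (-2)·1.150 - (3)·-0.050) / (6) = -0.092
  v = (10 - (3)·-0.092 - (3)·-0.050) / (10) = 1.043
  w = (0 - (-3)·-0.092 - (-1)·1.043) / (7) = 0.110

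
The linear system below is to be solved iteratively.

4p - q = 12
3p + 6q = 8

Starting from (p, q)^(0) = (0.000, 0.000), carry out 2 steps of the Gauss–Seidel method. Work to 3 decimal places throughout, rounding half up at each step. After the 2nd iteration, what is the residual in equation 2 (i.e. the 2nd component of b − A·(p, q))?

0.002

Iteration 1:
  p = (12 - (-1)·0.000) / (4) = 3.000
  q = (8 - (3)·3.000) / (6) = -0.167
Iteration 2:
  p = (12 - (-1)·-0.167) / (4) = 2.958
  q = (8 - (3)·2.958) / (6) = -0.146
Residual b − A·x = (0.022, 0.002)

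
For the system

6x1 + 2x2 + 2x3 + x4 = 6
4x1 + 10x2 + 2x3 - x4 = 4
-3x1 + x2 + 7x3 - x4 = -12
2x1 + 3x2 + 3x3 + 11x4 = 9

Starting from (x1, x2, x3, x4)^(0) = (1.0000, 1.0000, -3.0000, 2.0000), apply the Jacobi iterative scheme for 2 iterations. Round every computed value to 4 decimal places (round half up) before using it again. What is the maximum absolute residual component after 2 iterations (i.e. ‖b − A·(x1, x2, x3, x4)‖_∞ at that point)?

2.4278

Iteration 1:
  x1 = (6 - (2)·1.0000 - (2)·-3.0000 - (1)·2.0000) / (6) = 1.3333
  x2 = (4 - (4)·1.0000 - (2)·-3.0000 - (-1)·2.0000) / (10) = 0.8000
  x3 = (-12 - (-3)·1.0000 - (1)·1.0000 - (-1)·2.0000) / (7) = -1.1429
  x4 = (9 - (2)·1.0000 - (3)·1.0000 - (3)·-3.0000) / (11) = 1.1818
Iteration 2:
  x1 = (6 - (2)·0.8000 - (2)·-1.1429 - (1)·1.1818) / (6) = 0.9173
  x2 = (4 - (4)·1.3333 - (2)·-1.1429 - (-1)·1.1818) / (10) = 0.2134
  x3 = (-12 - (-3)·1.3333 - (1)·0.8000 - (-1)·1.1818) / (7) = -1.0883
  x4 = (9 - (2)·1.3333 - (3)·0.8000 - (3)·-1.1429) / (11) = 0.6693
Residual b − A·x = (1.5767, 1.0427, -1.1741, 2.4278); ∞-norm = 2.4278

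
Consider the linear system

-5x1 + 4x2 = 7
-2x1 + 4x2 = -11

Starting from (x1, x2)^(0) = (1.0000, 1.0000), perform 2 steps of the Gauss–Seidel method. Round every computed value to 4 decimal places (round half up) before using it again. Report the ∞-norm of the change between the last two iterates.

3.2400

Iteration 1:
  x1 = (7 - (4)·1.0000) / (-5) = -0.6000
  x2 = (-11 - (-2)·-0.6000) / (4) = -3.0500
Iteration 2:
  x1 = (7 - (4)·-3.0500) / (-5) = -3.8400
  x2 = (-11 - (-2)·-3.8400) / (4) = -4.6700
Change: (-3.2400, -1.6200) → max |·| = 3.2400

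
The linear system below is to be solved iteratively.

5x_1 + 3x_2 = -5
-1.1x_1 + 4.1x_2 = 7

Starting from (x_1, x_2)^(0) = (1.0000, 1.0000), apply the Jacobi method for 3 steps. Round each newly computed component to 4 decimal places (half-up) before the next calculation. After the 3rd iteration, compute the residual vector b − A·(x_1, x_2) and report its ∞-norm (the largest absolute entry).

Iteration 1:
  x_1 = (-5 - (3)·1.0000) / (5) = -1.6000
  x_2 = (7 - (-1.1)·1.0000) / (4.1) = 1.9756
Iteration 2:
  x_1 = (-5 - (3)·1.9756) / (5) = -2.1854
  x_2 = (7 - (-1.1)·-1.6000) / (4.1) = 1.2780
Iteration 3:
  x_1 = (-5 - (3)·1.2780) / (5) = -1.7668
  x_2 = (7 - (-1.1)·-2.1854) / (4.1) = 1.1210
Residual b − A·x = (0.4710, 0.4604); ∞-norm = 0.4710

0.4710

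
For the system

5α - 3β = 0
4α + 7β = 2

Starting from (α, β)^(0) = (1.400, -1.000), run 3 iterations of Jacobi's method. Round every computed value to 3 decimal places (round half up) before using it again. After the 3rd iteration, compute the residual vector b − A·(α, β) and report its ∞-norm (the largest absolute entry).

Iteration 1:
  α = (0 - (-3)·-1.000) / (5) = -0.600
  β = (2 - (4)·1.400) / (7) = -0.514
Iteration 2:
  α = (0 - (-3)·-0.514) / (5) = -0.308
  β = (2 - (4)·-0.600) / (7) = 0.629
Iteration 3:
  α = (0 - (-3)·0.629) / (5) = 0.377
  β = (2 - (4)·-0.308) / (7) = 0.462
Residual b − A·x = (-0.499, -2.742); ∞-norm = 2.742

2.742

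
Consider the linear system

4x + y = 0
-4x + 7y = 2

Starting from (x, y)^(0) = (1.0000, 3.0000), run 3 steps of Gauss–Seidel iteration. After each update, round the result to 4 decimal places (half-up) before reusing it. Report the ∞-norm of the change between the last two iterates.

Iteration 1:
  x = (0 - (1)·3.0000) / (4) = -0.7500
  y = (2 - (-4)·-0.7500) / (7) = -0.1429
Iteration 2:
  x = (0 - (1)·-0.1429) / (4) = 0.0357
  y = (2 - (-4)·0.0357) / (7) = 0.3061
Iteration 3:
  x = (0 - (1)·0.3061) / (4) = -0.0765
  y = (2 - (-4)·-0.0765) / (7) = 0.2420
Change: (-0.1122, -0.0641) → max |·| = 0.1122

0.1122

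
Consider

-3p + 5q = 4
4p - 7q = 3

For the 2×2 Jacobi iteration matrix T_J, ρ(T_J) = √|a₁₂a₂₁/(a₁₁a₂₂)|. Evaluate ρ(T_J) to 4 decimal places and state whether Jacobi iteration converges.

a₁₂a₂₁/(a₁₁a₂₂) = (5)·(4) / ((-3)·(-7)) = 0.952381
ρ = √|0.952381| = √0.952381 = 0.9759
ρ < 1, so Jacobi converges

0.9759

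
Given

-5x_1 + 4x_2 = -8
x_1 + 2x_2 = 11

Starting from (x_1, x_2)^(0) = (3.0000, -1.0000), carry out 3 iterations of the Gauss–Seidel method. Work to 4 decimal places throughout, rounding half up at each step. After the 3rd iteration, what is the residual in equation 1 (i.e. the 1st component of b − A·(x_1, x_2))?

-3.9040

Iteration 1:
  x_1 = (-8 - (4)·-1.0000) / (-5) = 0.8000
  x_2 = (11 - (1)·0.8000) / (2) = 5.1000
Iteration 2:
  x_1 = (-8 - (4)·5.1000) / (-5) = 5.6800
  x_2 = (11 - (1)·5.6800) / (2) = 2.6600
Iteration 3:
  x_1 = (-8 - (4)·2.6600) / (-5) = 3.7280
  x_2 = (11 - (1)·3.7280) / (2) = 3.6360
Residual b − A·x = (-3.9040, 0.0000)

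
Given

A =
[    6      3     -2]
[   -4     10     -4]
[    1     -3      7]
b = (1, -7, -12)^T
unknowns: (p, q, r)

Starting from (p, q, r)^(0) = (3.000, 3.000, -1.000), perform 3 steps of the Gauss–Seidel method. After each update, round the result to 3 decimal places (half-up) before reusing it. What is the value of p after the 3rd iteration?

Iteration 1:
  p = (1 - (3)·3.000 - (-2)·-1.000) / (6) = -1.667
  q = (-7 - (-4)·-1.667 - (-4)·-1.000) / (10) = -1.767
  r = (-12 - (1)·-1.667 - (-3)·-1.767) / (7) = -2.233
Iteration 2:
  p = (1 - (3)·-1.767 - (-2)·-2.233) / (6) = 0.306
  q = (-7 - (-4)·0.306 - (-4)·-2.233) / (10) = -1.471
  r = (-12 - (1)·0.306 - (-3)·-1.471) / (7) = -2.388
Iteration 3:
  p = (1 - (3)·-1.471 - (-2)·-2.388) / (6) = 0.106
  q = (-7 - (-4)·0.106 - (-4)·-2.388) / (10) = -1.613
  r = (-12 - (1)·0.106 - (-3)·-1.613) / (7) = -2.421

0.106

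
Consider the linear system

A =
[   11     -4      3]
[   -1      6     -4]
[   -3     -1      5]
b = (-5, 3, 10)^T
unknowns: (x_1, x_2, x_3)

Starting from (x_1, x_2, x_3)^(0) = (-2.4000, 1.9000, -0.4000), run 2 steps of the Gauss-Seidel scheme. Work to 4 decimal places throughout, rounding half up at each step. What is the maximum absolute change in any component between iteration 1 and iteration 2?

1.5583

Iteration 1:
  x_1 = (-5 - (-4)·1.9000 - (3)·-0.4000) / (11) = 0.3455
  x_2 = (3 - (-1)·0.3455 - (-4)·-0.4000) / (6) = 0.2909
  x_3 = (10 - (-3)·0.3455 - (-1)·0.2909) / (5) = 2.2655
Iteration 2:
  x_1 = (-5 - (-4)·0.2909 - (3)·2.2655) / (11) = -0.9666
  x_2 = (3 - (-1)·-0.9666 - (-4)·2.2655) / (6) = 1.8492
  x_3 = (10 - (-3)·-0.9666 - (-1)·1.8492) / (5) = 1.7899
Change: (-1.3121, 1.5583, -0.4756) → max |·| = 1.5583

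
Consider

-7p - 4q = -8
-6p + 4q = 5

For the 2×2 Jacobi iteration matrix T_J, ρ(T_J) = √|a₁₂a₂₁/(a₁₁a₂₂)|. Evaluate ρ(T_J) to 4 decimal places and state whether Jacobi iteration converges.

a₁₂a₂₁/(a₁₁a₂₂) = (-4)·(-6) / ((-7)·(4)) = -0.857143
ρ = √|-0.857143| = √0.857143 = 0.9258
ρ < 1, so Jacobi converges

0.9258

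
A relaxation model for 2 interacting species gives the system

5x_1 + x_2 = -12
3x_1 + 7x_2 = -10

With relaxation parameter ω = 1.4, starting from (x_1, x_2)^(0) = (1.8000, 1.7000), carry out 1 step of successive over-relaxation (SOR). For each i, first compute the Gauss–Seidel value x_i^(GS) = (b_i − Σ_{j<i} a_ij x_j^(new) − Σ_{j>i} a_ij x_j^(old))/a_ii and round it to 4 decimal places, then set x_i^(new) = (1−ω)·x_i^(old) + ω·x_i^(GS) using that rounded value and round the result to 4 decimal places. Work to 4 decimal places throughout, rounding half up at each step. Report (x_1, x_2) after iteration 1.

(-4.5560, 0.0536)

Iteration 1:
  x_1: GS value = (-12 - (1)·1.7000) / (5) = -2.7400;  x_1 ← (1−ω)·1.8000 + ω·-2.7400 = -4.5560
  x_2: GS value = (-10 - (3)·-4.5560) / (7) = 0.5240;  x_2 ← (1−ω)·1.7000 + ω·0.5240 = 0.0536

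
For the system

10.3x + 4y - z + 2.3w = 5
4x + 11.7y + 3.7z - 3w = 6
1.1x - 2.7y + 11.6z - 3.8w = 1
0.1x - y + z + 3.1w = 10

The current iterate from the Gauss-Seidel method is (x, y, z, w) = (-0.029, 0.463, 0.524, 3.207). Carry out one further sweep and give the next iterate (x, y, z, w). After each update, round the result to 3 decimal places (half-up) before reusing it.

One sweep:
  x = (5 - (4)·0.463 - (-1)·0.524 - (2.3)·3.207) / (10.3) = -0.360
  y = (6 - (4)·-0.360 - (3.7)·0.524 - (-3)·3.207) / (11.7) = 1.292
  z = (1 - (1.1)·-0.360 - (-2.7)·1.292 - (-3.8)·3.207) / (11.6) = 1.472
  w = (10 - (0.1)·-0.360 - (-1)·1.292 - (1)·1.472) / (3.1) = 3.179

(-0.360, 1.292, 1.472, 3.179)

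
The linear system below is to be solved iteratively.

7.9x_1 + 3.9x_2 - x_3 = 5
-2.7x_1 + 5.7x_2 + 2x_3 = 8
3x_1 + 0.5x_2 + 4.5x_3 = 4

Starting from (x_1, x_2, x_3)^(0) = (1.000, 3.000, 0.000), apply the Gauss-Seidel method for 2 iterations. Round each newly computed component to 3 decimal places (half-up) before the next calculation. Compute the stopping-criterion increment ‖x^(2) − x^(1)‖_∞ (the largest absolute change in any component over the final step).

Iteration 1:
  x_1 = (5 - (3.9)·3.000 - (-1)·0.000) / (7.9) = -0.848
  x_2 = (8 - (-2.7)·-0.848 - (2)·0.000) / (5.7) = 1.002
  x_3 = (4 - (3)·-0.848 - (0.5)·1.002) / (4.5) = 1.343
Iteration 2:
  x_1 = (5 - (3.9)·1.002 - (-1)·1.343) / (7.9) = 0.308
  x_2 = (8 - (-2.7)·0.308 - (2)·1.343) / (5.7) = 1.078
  x_3 = (4 - (3)·0.308 - (0.5)·1.078) / (4.5) = 0.564
Change: (1.156, 0.076, -0.779) → max |·| = 1.156

1.156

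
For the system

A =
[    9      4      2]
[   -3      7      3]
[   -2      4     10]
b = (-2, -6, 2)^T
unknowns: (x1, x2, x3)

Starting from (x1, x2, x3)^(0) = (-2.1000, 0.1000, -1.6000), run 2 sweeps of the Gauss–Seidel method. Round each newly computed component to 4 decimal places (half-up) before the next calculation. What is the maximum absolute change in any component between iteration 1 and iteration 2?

0.9357

Iteration 1:
  x1 = (-2 - (4)·0.1000 - (2)·-1.6000) / (9) = 0.0889
  x2 = (-6 - (-3)·0.0889 - (3)·-1.6000) / (7) = -0.1333
  x3 = (2 - (-2)·0.0889 - (4)·-0.1333) / (10) = 0.2711
Iteration 2:
  x1 = (-2 - (4)·-0.1333 - (2)·0.2711) / (9) = -0.2232
  x2 = (-6 - (-3)·-0.2232 - (3)·0.2711) / (7) = -1.0690
  x3 = (2 - (-2)·-0.2232 - (4)·-1.0690) / (10) = 0.5830
Change: (-0.3121, -0.9357, 0.3119) → max |·| = 0.9357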